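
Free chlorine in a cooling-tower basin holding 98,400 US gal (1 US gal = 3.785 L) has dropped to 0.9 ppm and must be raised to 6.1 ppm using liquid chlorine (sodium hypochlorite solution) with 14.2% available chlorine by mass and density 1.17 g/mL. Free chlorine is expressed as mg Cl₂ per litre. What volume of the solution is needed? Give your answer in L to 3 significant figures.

11.7 L

Volume: 98,400 US gal × 3.785 L/gal = 372,444 L.
Chlorine deficit: 6.1 − 0.9 = 5.2 ppm = 5.2 mg/L as Cl₂.
Cl₂ equivalent needed: 5.2 mg/L × 372,444 L = 1,937,000 mg = 1937 g.
Product at 14.2% available chlorine: 1937 / 0.142 = 13,640 g.
Volume at density 1.17 g/mL: 13,640 g ÷ 1.17 g/mL = 11,660 mL.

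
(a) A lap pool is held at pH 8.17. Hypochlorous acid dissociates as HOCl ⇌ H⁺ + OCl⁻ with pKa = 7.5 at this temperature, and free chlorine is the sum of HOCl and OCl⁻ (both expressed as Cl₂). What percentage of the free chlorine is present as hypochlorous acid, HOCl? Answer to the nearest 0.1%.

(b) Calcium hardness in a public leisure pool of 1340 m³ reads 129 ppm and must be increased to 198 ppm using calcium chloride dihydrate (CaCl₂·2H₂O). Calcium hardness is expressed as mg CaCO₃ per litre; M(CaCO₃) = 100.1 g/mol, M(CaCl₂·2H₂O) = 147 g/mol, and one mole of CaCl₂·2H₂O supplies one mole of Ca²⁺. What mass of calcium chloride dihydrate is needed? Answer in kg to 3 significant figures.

(a) 17.6%; (b) 136 kg

(a) [OCl⁻]/[HOCl] = 10^(pH − pKa) = 10^(8.17 − 7.5) = 10^0.67 = 4.677.
(a) Fraction as HOCl = 1 / (1 + 4.677) = 0.1761.

(b) Volume: 1340 m³ = 1,340,000 L.
(b) Hardness to add: (198 − 129) = 69 mg/L as CaCO₃ × 1,340,000 L = 92,460 g as CaCO₃.
(b) Moles of Ca²⁺ (1 mol Ca²⁺ ≡ 1 mol CaCO₃): 92,460 / 100.1 g/mol = 923.7 mol.
(b) Mass of CaCl₂·2H₂O: 923.7 × 147 = 135,800 g.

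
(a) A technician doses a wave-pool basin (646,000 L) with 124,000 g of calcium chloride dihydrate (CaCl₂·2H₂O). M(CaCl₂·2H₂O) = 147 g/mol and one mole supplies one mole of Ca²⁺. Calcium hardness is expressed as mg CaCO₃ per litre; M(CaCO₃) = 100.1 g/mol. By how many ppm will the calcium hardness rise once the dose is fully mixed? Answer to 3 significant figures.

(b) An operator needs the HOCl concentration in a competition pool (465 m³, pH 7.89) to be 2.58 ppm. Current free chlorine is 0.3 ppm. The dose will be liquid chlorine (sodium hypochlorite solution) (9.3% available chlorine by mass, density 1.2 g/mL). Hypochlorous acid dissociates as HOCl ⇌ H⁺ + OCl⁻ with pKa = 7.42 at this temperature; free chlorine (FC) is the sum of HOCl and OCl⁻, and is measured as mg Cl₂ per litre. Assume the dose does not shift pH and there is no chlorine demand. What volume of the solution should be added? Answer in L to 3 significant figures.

(a) Moles of Ca²⁺: 124,000 g ÷ 147 g/mol = 843.5 mol.
(a) As CaCO₃: 843.5 mol × 100.1 g/mol = 84,440 g.
(a) Rise: 84,440 g / 646,000 L × 1000 = 130.7 mg/L.

(b) Volume: 465 m³ = 465,000 L.
(b) [OCl⁻]/[HOCl] = 10^(pH − pKa) = 10^(7.89 − 7.42) = 2.951; fraction as HOCl = 1/(1 + 2.951) = 0.2531.
(b) Free chlorine required for 2.58 ppm HOCl: 2.58 / 0.2531 = 10.19 ppm.
(b) FC to add: 10.19 − 0.3 = 9.894 mg/L as Cl₂.
(b) Cl₂ equivalent: 9.894 mg/L × 465,000 L = 4601 g.
(b) Product at 9.3% available Cl: 4601 / 0.093 = 49,470 g.
(b) Volume: 49,470 g ÷ 1.2 g/mL = 41,230 mL.

(a) 131 ppm; (b) 41.2 L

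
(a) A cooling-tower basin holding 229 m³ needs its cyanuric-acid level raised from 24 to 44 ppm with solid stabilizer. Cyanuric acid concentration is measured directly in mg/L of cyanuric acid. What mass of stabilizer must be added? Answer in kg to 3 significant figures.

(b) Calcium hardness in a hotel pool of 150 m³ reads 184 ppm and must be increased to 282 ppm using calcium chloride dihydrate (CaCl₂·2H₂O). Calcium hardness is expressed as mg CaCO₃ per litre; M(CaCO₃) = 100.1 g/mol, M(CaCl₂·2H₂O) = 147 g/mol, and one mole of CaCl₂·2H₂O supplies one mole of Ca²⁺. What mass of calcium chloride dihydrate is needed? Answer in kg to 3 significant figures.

(a) 4.58 kg; (b) 21.6 kg

(a) Volume: 229 m³ = 229,000 L.
(a) CYA to add: (44 − 24) = 20 mg/L × 229,000 L = 4580 g cyanuric acid.

(b) Volume: 150 m³ = 150,000 L.
(b) Hardness to add: (282 − 184) = 98 mg/L as CaCO₃ × 150,000 L = 14,700 g as CaCO₃.
(b) Moles of Ca²⁺ (1 mol Ca²⁺ ≡ 1 mol CaCO₃): 14,700 / 100.1 g/mol = 146.9 mol.
(b) Mass of CaCl₂·2H₂O: 146.9 × 147 = 21,590 g.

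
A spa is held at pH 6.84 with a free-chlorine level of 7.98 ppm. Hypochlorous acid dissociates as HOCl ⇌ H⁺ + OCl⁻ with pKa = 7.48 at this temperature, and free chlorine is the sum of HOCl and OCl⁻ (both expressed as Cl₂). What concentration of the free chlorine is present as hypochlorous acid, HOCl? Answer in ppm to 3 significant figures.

6.49 ppm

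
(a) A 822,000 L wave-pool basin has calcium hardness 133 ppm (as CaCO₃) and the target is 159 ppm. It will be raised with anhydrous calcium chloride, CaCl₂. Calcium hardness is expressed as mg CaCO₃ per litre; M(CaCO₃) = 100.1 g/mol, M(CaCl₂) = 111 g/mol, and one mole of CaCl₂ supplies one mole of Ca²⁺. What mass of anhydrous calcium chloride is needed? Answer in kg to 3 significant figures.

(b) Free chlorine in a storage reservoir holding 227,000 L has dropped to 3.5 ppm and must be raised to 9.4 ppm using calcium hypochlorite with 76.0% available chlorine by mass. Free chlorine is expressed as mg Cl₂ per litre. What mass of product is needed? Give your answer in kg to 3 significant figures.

(a) Hardness to add: (159 − 133) = 26 mg/L as CaCO₃ × 822,000 L = 21,370 g as CaCO₃.
(a) Moles of Ca²⁺ (1 mol Ca²⁺ ≡ 1 mol CaCO₃): 21,370 / 100.1 g/mol = 213.5 mol.
(a) Mass of CaCl₂: 213.5 × 111 = 23,700 g.

(b) Chlorine deficit: 9.4 − 3.5 = 5.9 ppm = 5.9 mg/L as Cl₂.
(b) Cl₂ equivalent needed: 5.9 mg/L × 227,000 L = 1,339,000 mg = 1339 g.
(b) Product at 76.0% available chlorine: 1339 / 0.76 = 1762 g.

(a) 23.7 kg; (b) 1.76 kg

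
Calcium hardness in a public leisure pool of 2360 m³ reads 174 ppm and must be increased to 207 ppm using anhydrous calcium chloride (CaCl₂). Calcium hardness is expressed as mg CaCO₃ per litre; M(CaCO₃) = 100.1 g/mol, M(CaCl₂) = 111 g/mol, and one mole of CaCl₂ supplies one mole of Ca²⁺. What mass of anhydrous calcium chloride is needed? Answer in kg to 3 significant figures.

Volume: 2360 m³ = 2,360,000 L.
Hardness to add: (207 − 174) = 33 mg/L as CaCO₃ × 2,360,000 L = 77,880 g as CaCO₃.
Moles of Ca²⁺ (1 mol Ca²⁺ ≡ 1 mol CaCO₃): 77,880 / 100.1 g/mol = 778 mol.
Mass of CaCl₂: 778 × 111 = 86,360 g.

86.4 kg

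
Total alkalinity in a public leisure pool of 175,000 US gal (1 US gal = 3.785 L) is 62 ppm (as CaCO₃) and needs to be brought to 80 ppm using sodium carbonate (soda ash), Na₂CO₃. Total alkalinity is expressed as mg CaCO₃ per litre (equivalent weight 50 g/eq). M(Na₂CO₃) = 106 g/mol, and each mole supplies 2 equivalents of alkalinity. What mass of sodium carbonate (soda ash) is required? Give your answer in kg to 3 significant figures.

12.6 kg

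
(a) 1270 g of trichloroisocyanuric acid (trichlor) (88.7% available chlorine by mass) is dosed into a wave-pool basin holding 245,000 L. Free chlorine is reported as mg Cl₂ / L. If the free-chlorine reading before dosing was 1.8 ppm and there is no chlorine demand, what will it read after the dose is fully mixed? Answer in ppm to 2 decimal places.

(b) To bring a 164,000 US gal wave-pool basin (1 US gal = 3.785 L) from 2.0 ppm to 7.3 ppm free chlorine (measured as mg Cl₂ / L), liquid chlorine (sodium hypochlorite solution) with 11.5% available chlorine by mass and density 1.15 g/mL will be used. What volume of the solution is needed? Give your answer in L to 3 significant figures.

(a) 6.40 ppm; (b) 24.9 L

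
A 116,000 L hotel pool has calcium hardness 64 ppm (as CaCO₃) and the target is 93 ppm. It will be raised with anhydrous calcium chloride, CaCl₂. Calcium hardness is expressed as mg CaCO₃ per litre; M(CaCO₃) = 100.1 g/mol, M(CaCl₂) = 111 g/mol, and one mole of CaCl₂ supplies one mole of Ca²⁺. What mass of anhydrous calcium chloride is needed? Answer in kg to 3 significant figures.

3.73 kg

Hardness to add: (93 − 64) = 29 mg/L as CaCO₃ × 116,000 L = 3364 g as CaCO₃.
Moles of Ca²⁺ (1 mol Ca²⁺ ≡ 1 mol CaCO₃): 3364 / 100.1 g/mol = 33.61 mol.
Mass of CaCl₂: 33.61 × 111 = 3730 g.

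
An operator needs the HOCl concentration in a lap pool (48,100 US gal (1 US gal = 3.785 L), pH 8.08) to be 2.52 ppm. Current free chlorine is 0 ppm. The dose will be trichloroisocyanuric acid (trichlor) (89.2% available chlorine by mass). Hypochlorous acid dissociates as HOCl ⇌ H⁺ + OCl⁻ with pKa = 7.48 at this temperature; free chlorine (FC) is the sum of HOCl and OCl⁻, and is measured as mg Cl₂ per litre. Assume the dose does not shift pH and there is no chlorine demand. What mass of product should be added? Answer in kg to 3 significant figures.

2.56 kg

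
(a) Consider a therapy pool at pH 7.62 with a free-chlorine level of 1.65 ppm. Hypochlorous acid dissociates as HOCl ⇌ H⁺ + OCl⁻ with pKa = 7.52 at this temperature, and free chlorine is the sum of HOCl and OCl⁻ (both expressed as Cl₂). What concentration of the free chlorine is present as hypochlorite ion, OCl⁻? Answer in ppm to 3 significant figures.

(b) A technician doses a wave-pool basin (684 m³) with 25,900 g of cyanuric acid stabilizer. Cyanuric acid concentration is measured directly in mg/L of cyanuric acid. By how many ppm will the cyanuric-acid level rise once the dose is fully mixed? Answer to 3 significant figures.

(a) [OCl⁻]/[HOCl] = 10^(pH − pKa) = 10^(7.62 − 7.52) = 10^0.10 = 1.259.
(a) Fraction as HOCl = 1 / (1 + 1.259) = 0.4427.
(a) OCl⁻ = (1 − 0.4427) × 1.65 ppm = 0.9196 ppm.

(b) Volume: 684 m³ = 684,000 L.
(b) Rise: 25,900 g / 684,000 L × 1000 = 37.87 mg/L.

(a) 0.920 ppm; (b) 37.9 ppm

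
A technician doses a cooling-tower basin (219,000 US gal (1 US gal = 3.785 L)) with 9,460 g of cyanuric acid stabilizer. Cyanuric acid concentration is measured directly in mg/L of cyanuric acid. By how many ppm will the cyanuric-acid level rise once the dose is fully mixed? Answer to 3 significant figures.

11.4 ppm

Volume: 219,000 US gal × 3.785 L/gal = 828,915 L.
Rise: 9,460 g / 828,915 L × 1000 = 11.41 mg/L.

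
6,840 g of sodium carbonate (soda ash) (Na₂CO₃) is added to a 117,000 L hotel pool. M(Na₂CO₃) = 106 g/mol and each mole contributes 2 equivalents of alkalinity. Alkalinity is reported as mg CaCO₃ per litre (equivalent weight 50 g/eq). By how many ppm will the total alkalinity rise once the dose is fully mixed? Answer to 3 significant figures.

Moles of Na₂CO₃: 6,840 g ÷ 106 g/mol = 64.53 mol → 129.1 eq of alkalinity.
As CaCO₃: 129.1 eq × 50 g/eq = 6453 g.
Rise: 6453 g / 117,000 L × 1000 = 55.15 mg/L.

55.2 ppm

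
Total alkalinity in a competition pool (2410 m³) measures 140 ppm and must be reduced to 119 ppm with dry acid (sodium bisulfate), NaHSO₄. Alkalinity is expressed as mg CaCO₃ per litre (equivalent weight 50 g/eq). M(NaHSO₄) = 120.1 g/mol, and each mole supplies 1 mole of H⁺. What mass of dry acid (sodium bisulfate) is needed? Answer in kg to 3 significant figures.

Volume: 2410 m³ = 2,410,000 L.
Alkalinity to neutralize: (140 − 119) = 21 mg/L as CaCO₃ × 2,410,000 L = 50,610 g as CaCO₃.
Equivalents of H⁺ required: 50,610 ÷ 50 g/eq = 1012 eq = 1012 mol NaHSO₄.
Mass of NaHSO₄: 1012 × 120.1 = 121,600 g.

122 kg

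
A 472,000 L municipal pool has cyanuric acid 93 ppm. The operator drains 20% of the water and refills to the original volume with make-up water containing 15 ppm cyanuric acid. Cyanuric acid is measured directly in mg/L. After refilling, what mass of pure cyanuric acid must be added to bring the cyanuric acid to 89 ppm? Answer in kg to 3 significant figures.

5.48 kg

After draining 20% and refilling: 93 × 0.80 + 15 × 0.20 = 77.4 ppm.
Deficit to target: 89 − 77.4 = 11.6 mg/L.
Mass: 11.6 mg/L × 472,000 L = 5475 g cyanuric acid.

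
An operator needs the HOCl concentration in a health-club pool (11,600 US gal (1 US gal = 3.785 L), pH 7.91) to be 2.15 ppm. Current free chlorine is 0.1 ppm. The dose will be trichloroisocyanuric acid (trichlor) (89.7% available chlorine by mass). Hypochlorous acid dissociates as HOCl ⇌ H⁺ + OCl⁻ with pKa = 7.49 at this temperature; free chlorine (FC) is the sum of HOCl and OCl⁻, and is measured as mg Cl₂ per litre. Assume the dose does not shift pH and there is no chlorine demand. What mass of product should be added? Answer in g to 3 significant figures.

377 g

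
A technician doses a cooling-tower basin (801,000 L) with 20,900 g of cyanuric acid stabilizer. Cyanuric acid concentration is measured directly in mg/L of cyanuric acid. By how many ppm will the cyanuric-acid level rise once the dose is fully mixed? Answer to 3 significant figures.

Rise: 20,900 g / 801,000 L × 1000 = 26.09 mg/L.

26.1 ppm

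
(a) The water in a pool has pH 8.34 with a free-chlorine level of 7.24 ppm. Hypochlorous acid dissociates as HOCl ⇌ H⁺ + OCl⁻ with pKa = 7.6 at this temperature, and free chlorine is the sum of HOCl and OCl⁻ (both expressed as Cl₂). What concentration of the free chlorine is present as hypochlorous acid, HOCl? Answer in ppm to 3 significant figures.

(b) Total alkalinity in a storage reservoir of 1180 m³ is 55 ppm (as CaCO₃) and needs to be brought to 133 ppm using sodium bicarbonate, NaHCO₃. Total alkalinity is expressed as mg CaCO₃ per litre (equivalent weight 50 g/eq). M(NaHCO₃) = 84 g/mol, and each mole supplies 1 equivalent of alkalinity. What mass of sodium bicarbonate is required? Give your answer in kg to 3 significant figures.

(a) [OCl⁻]/[HOCl] = 10^(pH − pKa) = 10^(8.34 − 7.6) = 10^0.74 = 5.495.
(a) Fraction as HOCl = 1 / (1 + 5.495) = 0.154.
(a) HOCl = 0.154 × 7.24 ppm = 1.115 ppm.

(b) Volume: 1180 m³ = 1,180,000 L.
(b) Alkalinity to add: (133 − 55) = 78 mg/L as CaCO₃ × 1,180,000 L = 92,040 g as CaCO₃.
(b) Equivalents: 92,040 g ÷ 50 g/eq = 1841 eq.
(b) NaHCO₃ supplies 1 eq per mole → 1841 mol.
(b) Mass: 1841 mol × 84 g/mol = 154,600 g.

(a) 1.11 ppm; (b) 155 kg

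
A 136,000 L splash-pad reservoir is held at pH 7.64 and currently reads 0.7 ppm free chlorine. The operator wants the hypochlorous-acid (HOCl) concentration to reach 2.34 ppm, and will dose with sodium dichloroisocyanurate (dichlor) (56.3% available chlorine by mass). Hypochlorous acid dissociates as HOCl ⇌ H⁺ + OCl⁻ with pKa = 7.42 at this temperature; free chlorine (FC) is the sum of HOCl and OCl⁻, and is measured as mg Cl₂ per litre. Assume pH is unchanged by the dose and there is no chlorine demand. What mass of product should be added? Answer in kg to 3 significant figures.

1.33 kg

[OCl⁻]/[HOCl] = 10^(pH − pKa) = 10^(7.64 − 7.42) = 1.66; fraction as HOCl = 1/(1 + 1.66) = 0.376.
Free chlorine required for 2.34 ppm HOCl: 2.34 / 0.376 = 6.223 ppm.
FC to add: 6.223 − 0.7 = 5.523 mg/L as Cl₂.
Cl₂ equivalent: 5.523 mg/L × 136,000 L = 751.2 g.
Product at 56.3% available Cl: 751.2 / 0.563 = 1334 g.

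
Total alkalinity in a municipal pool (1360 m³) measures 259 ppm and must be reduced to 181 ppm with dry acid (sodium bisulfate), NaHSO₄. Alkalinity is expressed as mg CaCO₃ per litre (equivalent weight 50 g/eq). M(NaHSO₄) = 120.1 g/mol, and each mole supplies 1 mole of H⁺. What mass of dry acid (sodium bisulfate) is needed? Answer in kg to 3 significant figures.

Volume: 1360 m³ = 1,360,000 L.
Alkalinity to neutralize: (259 − 181) = 78 mg/L as CaCO₃ × 1,360,000 L = 106,100 g as CaCO₃.
Equivalents of H⁺ required: 106,100 ÷ 50 g/eq = 2122 eq = 2122 mol NaHSO₄.
Mass of NaHSO₄: 2122 × 120.1 = 254,800 g.

255 kg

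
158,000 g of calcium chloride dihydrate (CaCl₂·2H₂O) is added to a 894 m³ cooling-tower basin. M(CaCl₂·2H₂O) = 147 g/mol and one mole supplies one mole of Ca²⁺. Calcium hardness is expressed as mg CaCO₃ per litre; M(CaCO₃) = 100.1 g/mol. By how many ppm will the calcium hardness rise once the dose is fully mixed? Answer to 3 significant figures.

120 ppm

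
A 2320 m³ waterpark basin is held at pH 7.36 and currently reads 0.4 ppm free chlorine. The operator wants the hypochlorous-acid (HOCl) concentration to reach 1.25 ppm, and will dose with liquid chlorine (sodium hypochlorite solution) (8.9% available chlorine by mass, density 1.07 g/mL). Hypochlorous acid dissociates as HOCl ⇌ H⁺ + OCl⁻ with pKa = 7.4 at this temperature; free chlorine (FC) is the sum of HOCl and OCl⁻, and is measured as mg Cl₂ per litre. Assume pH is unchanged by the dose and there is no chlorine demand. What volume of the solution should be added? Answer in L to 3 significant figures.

48.5 L

Volume: 2320 m³ = 2,320,000 L.
[OCl⁻]/[HOCl] = 10^(pH − pKa) = 10^(7.36 − 7.4) = 0.912; fraction as HOCl = 1/(1 + 0.912) = 0.523.
Free chlorine required for 1.25 ppm HOCl: 1.25 / 0.523 = 2.39 ppm.
FC to add: 2.39 − 0.4 = 1.99 mg/L as Cl₂.
Cl₂ equivalent: 1.99 mg/L × 2,320,000 L = 4617 g.
Product at 8.9% available Cl: 4617 / 0.089 = 51,870 g.
Volume: 51,870 g ÷ 1.07 g/mL = 48,480 mL.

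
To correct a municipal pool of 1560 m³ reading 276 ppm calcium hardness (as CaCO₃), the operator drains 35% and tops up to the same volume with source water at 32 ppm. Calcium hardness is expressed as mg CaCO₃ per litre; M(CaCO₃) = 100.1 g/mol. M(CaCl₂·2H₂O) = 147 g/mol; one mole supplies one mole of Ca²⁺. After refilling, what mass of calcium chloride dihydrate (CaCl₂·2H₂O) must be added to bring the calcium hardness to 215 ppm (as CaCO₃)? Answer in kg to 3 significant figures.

Volume: 1560 m³ = 1,560,000 L.
After draining 35% and refilling: 276 × 0.65 + 32 × 0.35 = 190.6 ppm.
Deficit to target: 215 − 190.6 = 24.4 mg/L.
As CaCO₃: 24.4 mg/L × 1,560,000 L = 38,060 g; ÷ 100.1 = 380.3 mol Ca²⁺.
Mass: 380.3 × 147 = 55,900 g.

55.9 kg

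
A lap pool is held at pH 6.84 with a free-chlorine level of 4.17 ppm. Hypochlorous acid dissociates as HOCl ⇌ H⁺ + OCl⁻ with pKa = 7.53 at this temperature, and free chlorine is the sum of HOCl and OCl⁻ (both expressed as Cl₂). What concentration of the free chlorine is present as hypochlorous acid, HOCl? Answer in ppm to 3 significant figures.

3.46 ppm

[OCl⁻]/[HOCl] = 10^(pH − pKa) = 10^(6.84 − 7.53) = 10^-0.69 = 0.2042.
Fraction as HOCl = 1 / (1 + 0.2042) = 0.8304.
HOCl = 0.8304 × 4.17 ppm = 3.463 ppm.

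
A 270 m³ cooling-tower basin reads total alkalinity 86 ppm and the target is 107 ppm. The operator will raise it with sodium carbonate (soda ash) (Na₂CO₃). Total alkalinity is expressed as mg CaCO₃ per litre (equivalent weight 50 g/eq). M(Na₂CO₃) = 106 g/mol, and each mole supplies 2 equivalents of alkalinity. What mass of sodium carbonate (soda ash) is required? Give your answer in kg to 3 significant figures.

6.01 kg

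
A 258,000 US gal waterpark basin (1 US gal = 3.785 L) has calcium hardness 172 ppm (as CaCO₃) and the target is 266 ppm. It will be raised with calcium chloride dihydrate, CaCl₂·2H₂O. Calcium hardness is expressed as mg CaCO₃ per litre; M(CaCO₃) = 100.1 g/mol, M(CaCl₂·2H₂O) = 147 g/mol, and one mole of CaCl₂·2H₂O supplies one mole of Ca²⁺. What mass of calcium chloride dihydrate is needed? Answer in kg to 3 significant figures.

135 kg

Volume: 258,000 US gal × 3.785 L/gal = 976,530 L.
Hardness to add: (266 − 172) = 94 mg/L as CaCO₃ × 976,530 L = 91,790 g as CaCO₃.
Moles of Ca²⁺ (1 mol Ca²⁺ ≡ 1 mol CaCO₃): 91,790 / 100.1 g/mol = 917 mol.
Mass of CaCl₂·2H₂O: 917 × 147 = 134,800 g.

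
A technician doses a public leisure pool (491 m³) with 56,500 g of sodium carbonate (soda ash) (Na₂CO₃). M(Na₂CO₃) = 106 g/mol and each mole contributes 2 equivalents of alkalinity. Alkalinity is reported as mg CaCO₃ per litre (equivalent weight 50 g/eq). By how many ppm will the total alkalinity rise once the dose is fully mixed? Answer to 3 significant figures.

109 ppm

Volume: 491 m³ = 491,000 L.
Moles of Na₂CO₃: 56,500 g ÷ 106 g/mol = 533 mol → 1066 eq of alkalinity.
As CaCO₃: 1066 eq × 50 g/eq = 53,300 g.
Rise: 53,300 g / 491,000 L × 1000 = 108.6 mg/L.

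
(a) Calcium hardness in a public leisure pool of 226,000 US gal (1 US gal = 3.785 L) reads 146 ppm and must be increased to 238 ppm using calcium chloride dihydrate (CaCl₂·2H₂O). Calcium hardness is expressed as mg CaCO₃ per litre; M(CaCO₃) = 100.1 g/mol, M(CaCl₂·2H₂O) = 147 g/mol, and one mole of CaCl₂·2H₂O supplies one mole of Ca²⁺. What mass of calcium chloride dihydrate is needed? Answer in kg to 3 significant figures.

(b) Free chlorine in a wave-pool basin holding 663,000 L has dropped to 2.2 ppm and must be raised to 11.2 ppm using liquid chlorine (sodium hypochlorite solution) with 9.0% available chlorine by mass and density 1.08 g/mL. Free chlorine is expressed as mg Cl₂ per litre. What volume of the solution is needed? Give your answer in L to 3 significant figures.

(a) Volume: 226,000 US gal × 3.785 L/gal = 855,410 L.
(a) Hardness to add: (238 − 146) = 92 mg/L as CaCO₃ × 855,410 L = 78,700 g as CaCO₃.
(a) Moles of Ca²⁺ (1 mol Ca²⁺ ≡ 1 mol CaCO₃): 78,700 / 100.1 g/mol = 786.2 mol.
(a) Mass of CaCl₂·2H₂O: 786.2 × 147 = 115,600 g.

(b) Chlorine deficit: 11.2 − 2.2 = 9 ppm = 9 mg/L as Cl₂.
(b) Cl₂ equivalent needed: 9 mg/L × 663,000 L = 5,967,000 mg = 5967 g.
(b) Product at 9.0% available chlorine: 5967 / 0.09 = 66,300 g.
(b) Volume at density 1.08 g/mL: 66,300 g ÷ 1.08 g/mL = 61,390 mL.

(a) 116 kg; (b) 61.4 L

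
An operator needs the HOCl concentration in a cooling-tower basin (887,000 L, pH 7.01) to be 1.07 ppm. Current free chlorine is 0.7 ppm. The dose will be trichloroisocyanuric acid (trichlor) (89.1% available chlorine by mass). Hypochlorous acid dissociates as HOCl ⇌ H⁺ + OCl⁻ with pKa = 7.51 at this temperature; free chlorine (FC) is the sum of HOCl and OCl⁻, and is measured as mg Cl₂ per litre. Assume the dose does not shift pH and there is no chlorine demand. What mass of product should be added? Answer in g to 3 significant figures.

[OCl⁻]/[HOCl] = 10^(pH − pKa) = 10^(7.01 − 7.51) = 0.3162; fraction as HOCl = 1/(1 + 0.3162) = 0.7597.
Free chlorine required for 1.07 ppm HOCl: 1.07 / 0.7597 = 1.408 ppm.
FC to add: 1.408 − 0.7 = 0.7084 mg/L as Cl₂.
Cl₂ equivalent: 0.7084 mg/L × 887,000 L = 628.3 g.
Product at 89.1% available Cl: 628.3 / 0.891 = 705.2 g.

705 g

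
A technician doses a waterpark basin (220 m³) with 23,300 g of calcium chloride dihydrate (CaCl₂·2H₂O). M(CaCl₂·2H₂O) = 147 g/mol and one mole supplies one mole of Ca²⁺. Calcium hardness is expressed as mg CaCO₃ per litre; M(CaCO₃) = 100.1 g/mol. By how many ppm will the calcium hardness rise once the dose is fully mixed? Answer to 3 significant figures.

Volume: 220 m³ = 220,000 L.
Moles of Ca²⁺: 23,300 g ÷ 147 g/mol = 158.5 mol.
As CaCO₃: 158.5 mol × 100.1 g/mol = 15,870 g.
Rise: 15,870 g / 220,000 L × 1000 = 72.12 mg/L.

72.1 ppm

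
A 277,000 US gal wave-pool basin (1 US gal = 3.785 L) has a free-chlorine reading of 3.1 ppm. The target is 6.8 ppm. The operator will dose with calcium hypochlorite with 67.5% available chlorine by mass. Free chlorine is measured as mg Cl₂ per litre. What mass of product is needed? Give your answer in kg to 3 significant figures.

Volume: 277,000 US gal × 3.785 L/gal = 1,048,445 L.
Chlorine deficit: 6.8 − 3.1 = 3.7 ppm = 3.7 mg/L as Cl₂.
Cl₂ equivalent needed: 3.7 mg/L × 1,048,445 L = 3,879,000 mg = 3879 g.
Product at 67.5% available chlorine: 3879 / 0.675 = 5747 g.

5.75 kg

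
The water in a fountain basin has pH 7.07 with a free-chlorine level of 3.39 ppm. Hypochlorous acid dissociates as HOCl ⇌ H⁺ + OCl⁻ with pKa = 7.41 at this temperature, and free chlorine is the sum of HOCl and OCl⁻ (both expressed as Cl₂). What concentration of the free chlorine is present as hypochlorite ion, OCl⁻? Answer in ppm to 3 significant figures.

[OCl⁻]/[HOCl] = 10^(pH − pKa) = 10^(7.07 − 7.41) = 10^-0.34 = 0.4571.
Fraction as HOCl = 1 / (1 + 0.4571) = 0.6863.
OCl⁻ = (1 − 0.6863) × 3.39 ppm = 1.063 ppm.

1.06 ppm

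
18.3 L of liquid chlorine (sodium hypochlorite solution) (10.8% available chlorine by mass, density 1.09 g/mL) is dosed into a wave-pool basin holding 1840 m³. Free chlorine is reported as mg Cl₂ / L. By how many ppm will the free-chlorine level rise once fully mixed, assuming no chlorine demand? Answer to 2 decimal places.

Volume: 1840 m³ = 1,840,000 L.
Mass of solution: 18.3 L × 1000 mL/L × 1.09 g/mL = 19,950 g.
Available chlorine delivered: 19,950 g × 0.108 = 2154 g as Cl₂.
Concentration rise: 2154 g / 1,840,000 L = 1.171 mg/L = 1.17 ppm.

1.17 ppm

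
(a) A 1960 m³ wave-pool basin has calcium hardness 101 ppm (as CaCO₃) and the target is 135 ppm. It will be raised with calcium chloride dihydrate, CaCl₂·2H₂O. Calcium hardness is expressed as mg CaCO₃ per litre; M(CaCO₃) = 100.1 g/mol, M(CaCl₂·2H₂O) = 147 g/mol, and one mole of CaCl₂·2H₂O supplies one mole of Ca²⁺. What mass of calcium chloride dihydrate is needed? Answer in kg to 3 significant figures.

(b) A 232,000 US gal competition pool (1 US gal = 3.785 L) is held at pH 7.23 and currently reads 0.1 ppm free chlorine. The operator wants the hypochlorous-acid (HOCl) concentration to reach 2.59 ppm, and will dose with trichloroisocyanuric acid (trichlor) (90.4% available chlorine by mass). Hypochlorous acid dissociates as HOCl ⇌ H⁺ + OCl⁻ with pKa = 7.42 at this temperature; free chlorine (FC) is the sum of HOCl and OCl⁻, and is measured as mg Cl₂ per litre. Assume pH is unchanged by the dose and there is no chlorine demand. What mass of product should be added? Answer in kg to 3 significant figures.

(a) Volume: 1960 m³ = 1,960,000 L.
(a) Hardness to add: (135 − 101) = 34 mg/L as CaCO₃ × 1,960,000 L = 66,640 g as CaCO₃.
(a) Moles of Ca²⁺ (1 mol Ca²⁺ ≡ 1 mol CaCO₃): 66,640 / 100.1 g/mol = 665.7 mol.
(a) Mass of CaCl₂·2H₂O: 665.7 × 147 = 97,860 g.

(b) Volume: 232,000 US gal × 3.785 L/gal = 878,120 L.
(b) [OCl⁻]/[HOCl] = 10^(pH − pKa) = 10^(7.23 − 7.42) = 0.6457; fraction as HOCl = 1/(1 + 0.6457) = 0.6077.
(b) Free chlorine required for 2.59 ppm HOCl: 2.59 / 0.6077 = 4.262 ppm.
(b) FC to add: 4.262 − 0.1 = 4.162 mg/L as Cl₂.
(b) Cl₂ equivalent: 4.162 mg/L × 878,120 L = 3655 g.
(b) Product at 90.4% available Cl: 3655 / 0.904 = 4043 g.

(a) 97.9 kg; (b) 4.04 kg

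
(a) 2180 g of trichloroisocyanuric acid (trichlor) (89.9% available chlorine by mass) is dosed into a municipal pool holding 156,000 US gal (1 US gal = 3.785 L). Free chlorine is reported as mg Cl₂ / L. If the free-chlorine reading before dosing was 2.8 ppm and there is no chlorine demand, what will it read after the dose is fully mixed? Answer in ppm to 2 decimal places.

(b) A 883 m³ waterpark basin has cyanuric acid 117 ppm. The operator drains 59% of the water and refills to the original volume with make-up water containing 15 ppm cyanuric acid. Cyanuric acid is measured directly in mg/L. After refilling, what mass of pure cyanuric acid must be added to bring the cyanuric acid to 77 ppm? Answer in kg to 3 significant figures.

(a) Volume: 156,000 US gal × 3.785 L/gal = 590,460 L.
(a) Available chlorine delivered: 2180 g × 0.899 = 1960 g as Cl₂.
(a) Concentration rise: 1960 g / 590,460 L = 3.319 mg/L = 3.32 ppm.
(a) Final FC: 2.8 + 3.32 = 6.12 ppm.

(b) Volume: 883 m³ = 883,000 L.
(b) After draining 59% and refilling: 117 × 0.41 + 15 × 0.59 = 56.82 ppm.
(b) Deficit to target: 77 − 56.82 = 20.18 mg/L.
(b) Mass: 20.18 mg/L × 883,000 L = 17,820 g cyanuric acid.

(a) 6.12 ppm; (b) 17.8 kg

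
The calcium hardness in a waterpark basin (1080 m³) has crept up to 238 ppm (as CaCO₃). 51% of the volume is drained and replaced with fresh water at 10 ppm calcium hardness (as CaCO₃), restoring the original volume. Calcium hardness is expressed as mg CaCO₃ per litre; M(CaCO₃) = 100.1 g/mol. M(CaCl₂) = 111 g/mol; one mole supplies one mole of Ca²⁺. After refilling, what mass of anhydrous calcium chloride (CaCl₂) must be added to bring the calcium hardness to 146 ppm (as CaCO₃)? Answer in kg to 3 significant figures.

29.1 kg

Volume: 1080 m³ = 1,080,000 L.
After draining 51% and refilling: 238 × 0.49 + 10 × 0.51 = 121.72 ppm.
Deficit to target: 146 − 121.72 = 24.28 mg/L.
As CaCO₃: 24.28 mg/L × 1,080,000 L = 26,220 g; ÷ 100.1 = 262 mol Ca²⁺.
Mass: 262 × 111 = 29,080 g.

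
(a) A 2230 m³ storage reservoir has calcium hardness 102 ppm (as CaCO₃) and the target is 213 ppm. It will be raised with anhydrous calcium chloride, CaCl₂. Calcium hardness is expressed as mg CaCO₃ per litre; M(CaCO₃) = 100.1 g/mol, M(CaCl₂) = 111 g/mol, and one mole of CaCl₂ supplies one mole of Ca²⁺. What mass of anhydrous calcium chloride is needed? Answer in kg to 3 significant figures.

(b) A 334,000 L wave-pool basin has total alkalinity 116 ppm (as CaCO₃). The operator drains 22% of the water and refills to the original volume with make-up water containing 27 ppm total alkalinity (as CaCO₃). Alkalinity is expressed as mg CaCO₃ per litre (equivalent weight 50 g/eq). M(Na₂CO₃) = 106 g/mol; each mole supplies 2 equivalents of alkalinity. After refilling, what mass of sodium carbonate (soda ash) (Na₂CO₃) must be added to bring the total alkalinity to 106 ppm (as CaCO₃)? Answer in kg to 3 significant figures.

(a) 274 kg; (b) 3.39 kg

(a) Volume: 2230 m³ = 2,230,000 L.
(a) Hardness to add: (213 − 102) = 111 mg/L as CaCO₃ × 2,230,000 L = 247,500 g as CaCO₃.
(a) Moles of Ca²⁺ (1 mol Ca²⁺ ≡ 1 mol CaCO₃): 247,500 / 100.1 g/mol = 2473 mol.
(a) Mass of CaCl₂: 2473 × 111 = 274,500 g.

(b) After draining 22% and refilling: 116 × 0.78 + 27 × 0.22 = 96.42 ppm.
(b) Deficit to target: 106 − 96.42 = 9.58 mg/L.
(b) As CaCO₃: 9.58 mg/L × 334,000 L = 3200 g; ÷ 50 g/eq ÷ 2 = 32 mol Na₂CO₃.
(b) Mass: 32 × 106 = 3392 g.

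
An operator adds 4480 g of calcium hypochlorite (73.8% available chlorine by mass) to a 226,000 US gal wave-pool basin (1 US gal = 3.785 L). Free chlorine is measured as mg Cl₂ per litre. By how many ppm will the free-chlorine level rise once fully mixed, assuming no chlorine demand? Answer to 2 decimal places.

3.87 ppm

Volume: 226,000 US gal × 3.785 L/gal = 855,410 L.
Available chlorine delivered: 4480 g × 0.738 = 3306 g as Cl₂.
Concentration rise: 3306 g / 855,410 L = 3.865 mg/L = 3.87 ppm.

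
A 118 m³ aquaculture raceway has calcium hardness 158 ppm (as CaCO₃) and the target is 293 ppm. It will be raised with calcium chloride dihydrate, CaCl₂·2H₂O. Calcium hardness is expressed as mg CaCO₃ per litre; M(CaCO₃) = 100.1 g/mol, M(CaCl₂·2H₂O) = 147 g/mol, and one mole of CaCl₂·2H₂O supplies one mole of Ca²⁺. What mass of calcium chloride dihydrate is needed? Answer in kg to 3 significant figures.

23.4 kg

Volume: 118 m³ = 118,000 L.
Hardness to add: (293 − 158) = 135 mg/L as CaCO₃ × 118,000 L = 15,930 g as CaCO₃.
Moles of Ca²⁺ (1 mol Ca²⁺ ≡ 1 mol CaCO₃): 15,930 / 100.1 g/mol = 159.1 mol.
Mass of CaCl₂·2H₂O: 159.1 × 147 = 23,390 g.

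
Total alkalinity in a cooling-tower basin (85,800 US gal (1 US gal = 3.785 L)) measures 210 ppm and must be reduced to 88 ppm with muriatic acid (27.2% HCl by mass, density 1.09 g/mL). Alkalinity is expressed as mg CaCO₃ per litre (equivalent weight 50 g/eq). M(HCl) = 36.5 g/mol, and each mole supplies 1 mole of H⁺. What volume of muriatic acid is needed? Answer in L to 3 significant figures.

97.6 L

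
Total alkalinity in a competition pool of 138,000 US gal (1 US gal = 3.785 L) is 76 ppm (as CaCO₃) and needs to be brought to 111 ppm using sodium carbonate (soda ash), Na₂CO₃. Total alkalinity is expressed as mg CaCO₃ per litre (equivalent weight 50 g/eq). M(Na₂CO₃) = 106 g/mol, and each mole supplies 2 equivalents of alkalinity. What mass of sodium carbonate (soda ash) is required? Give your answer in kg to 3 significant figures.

19.4 kg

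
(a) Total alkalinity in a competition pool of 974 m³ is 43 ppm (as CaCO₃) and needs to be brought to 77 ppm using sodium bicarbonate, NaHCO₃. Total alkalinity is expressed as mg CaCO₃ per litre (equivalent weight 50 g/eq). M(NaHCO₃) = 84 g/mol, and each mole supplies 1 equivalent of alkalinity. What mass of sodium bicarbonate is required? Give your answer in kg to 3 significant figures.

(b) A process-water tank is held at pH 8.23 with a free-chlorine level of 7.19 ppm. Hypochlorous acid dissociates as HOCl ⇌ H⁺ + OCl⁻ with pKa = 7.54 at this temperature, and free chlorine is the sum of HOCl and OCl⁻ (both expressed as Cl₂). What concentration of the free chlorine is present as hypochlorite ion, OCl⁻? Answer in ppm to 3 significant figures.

(a) Volume: 974 m³ = 974,000 L.
(a) Alkalinity to add: (77 − 43) = 34 mg/L as CaCO₃ × 974,000 L = 33,120 g as CaCO₃.
(a) Equivalents: 33,120 g ÷ 50 g/eq = 662.3 eq.
(a) NaHCO₃ supplies 1 eq per mole → 662.3 mol.
(a) Mass: 662.3 mol × 84 g/mol = 55,630 g.

(b) [OCl⁻]/[HOCl] = 10^(pH − pKa) = 10^(8.23 − 7.54) = 10^0.69 = 4.898.
(b) Fraction as HOCl = 1 / (1 + 4.898) = 0.1696.
(b) OCl⁻ = (1 − 0.1696) × 7.19 ppm = 5.971 ppm.

(a) 55.6 kg; (b) 5.97 ppm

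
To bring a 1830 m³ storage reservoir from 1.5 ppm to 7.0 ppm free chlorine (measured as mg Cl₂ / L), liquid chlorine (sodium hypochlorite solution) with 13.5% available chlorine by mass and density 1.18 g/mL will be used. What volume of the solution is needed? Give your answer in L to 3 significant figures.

63.2 L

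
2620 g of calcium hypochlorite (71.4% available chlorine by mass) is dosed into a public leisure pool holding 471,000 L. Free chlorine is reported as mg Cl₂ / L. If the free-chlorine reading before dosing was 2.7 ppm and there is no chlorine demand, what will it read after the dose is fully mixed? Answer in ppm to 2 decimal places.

6.67 ppm

Available chlorine delivered: 2620 g × 0.714 = 1871 g as Cl₂.
Concentration rise: 1871 g / 471,000 L = 3.972 mg/L = 3.97 ppm.
Final FC: 2.7 + 3.97 = 6.67 ppm.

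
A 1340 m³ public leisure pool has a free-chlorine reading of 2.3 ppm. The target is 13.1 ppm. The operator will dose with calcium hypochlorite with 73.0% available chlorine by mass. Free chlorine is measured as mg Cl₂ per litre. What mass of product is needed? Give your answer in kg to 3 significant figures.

Volume: 1340 m³ = 1,340,000 L.
Chlorine deficit: 13.1 − 2.3 = 10.8 ppm = 10.8 mg/L as Cl₂.
Cl₂ equivalent needed: 10.8 mg/L × 1,340,000 L = 14,470,000 mg = 14,470 g.
Product at 73.0% available chlorine: 14,470 / 0.73 = 19,820 g.

19.8 kg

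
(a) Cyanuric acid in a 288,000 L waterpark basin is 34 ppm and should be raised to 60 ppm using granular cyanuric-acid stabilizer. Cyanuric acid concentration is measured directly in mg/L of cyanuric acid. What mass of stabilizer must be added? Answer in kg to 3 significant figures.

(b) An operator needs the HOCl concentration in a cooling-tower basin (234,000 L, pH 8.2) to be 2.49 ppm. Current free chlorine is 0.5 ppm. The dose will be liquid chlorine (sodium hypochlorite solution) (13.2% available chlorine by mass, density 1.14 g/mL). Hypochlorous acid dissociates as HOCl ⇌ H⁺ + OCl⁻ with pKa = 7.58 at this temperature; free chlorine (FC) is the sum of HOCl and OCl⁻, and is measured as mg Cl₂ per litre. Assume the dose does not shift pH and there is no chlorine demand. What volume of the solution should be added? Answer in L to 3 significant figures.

(a) CYA to add: (60 − 34) = 26 mg/L × 288,000 L = 7488 g cyanuric acid.

(b) [OCl⁻]/[HOCl] = 10^(pH − pKa) = 10^(8.2 − 7.58) = 4.169; fraction as HOCl = 1/(1 + 4.169) = 0.1935.
(b) Free chlorine required for 2.49 ppm HOCl: 2.49 / 0.1935 = 12.87 ppm.
(b) FC to add: 12.87 − 0.5 = 12.37 mg/L as Cl₂.
(b) Cl₂ equivalent: 12.37 mg/L × 234,000 L = 2895 g.
(b) Product at 13.2% available Cl: 2895 / 0.132 = 21,930 g.
(b) Volume: 21,930 g ÷ 1.14 g/mL = 19,240 mL.

(a) 7.49 kg; (b) 19.2 L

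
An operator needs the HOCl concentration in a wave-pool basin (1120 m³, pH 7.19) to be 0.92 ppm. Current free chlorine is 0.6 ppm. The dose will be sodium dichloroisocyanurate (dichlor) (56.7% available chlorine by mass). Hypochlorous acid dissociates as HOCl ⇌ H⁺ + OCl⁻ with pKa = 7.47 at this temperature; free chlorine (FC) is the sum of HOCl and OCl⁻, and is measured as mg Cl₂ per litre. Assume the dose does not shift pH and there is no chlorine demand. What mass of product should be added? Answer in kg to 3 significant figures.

1.59 kg

Volume: 1120 m³ = 1,120,000 L.
[OCl⁻]/[HOCl] = 10^(pH − pKa) = 10^(7.19 − 7.47) = 0.5248; fraction as HOCl = 1/(1 + 0.5248) = 0.6558.
Free chlorine required for 0.92 ppm HOCl: 0.92 / 0.6558 = 1.403 ppm.
FC to add: 1.403 − 0.6 = 0.8028 mg/L as Cl₂.
Cl₂ equivalent: 0.8028 mg/L × 1,120,000 L = 899.2 g.
Product at 56.7% available Cl: 899.2 / 0.567 = 1586 g.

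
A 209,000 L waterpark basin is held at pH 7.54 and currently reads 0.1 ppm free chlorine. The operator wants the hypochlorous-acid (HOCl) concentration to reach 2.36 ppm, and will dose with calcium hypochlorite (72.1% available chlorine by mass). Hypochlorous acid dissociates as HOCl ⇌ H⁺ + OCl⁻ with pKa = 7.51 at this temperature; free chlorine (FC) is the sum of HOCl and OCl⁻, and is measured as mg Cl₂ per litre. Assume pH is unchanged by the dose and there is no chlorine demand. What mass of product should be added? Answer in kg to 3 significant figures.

1.39 kg

[OCl⁻]/[HOCl] = 10^(pH − pKa) = 10^(7.54 − 7.51) = 1.072; fraction as HOCl = 1/(1 + 1.072) = 0.4827.
Free chlorine required for 2.36 ppm HOCl: 2.36 / 0.4827 = 4.889 ppm.
FC to add: 4.889 − 0.1 = 4.789 mg/L as Cl₂.
Cl₂ equivalent: 4.789 mg/L × 209,000 L = 1001 g.
Product at 72.1% available Cl: 1001 / 0.721 = 1388 g.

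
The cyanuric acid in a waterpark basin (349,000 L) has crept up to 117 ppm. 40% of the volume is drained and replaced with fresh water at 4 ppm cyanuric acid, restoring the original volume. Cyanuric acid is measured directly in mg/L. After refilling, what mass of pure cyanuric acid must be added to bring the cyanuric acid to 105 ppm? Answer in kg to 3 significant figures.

After draining 40% and refilling: 117 × 0.60 + 4 × 0.40 = 71.8 ppm.
Deficit to target: 105 − 71.8 = 33.2 mg/L.
Mass: 33.2 mg/L × 349,000 L = 11,590 g cyanuric acid.

11.6 kg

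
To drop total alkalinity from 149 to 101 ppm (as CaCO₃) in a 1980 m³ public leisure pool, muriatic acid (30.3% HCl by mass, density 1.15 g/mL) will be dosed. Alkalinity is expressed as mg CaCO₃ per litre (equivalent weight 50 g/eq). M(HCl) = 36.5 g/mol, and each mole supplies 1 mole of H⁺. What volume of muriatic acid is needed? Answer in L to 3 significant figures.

199 L

Volume: 1980 m³ = 1,980,000 L.
Alkalinity to neutralize: (149 − 101) = 48 mg/L as CaCO₃ × 1,980,000 L = 95,040 g as CaCO₃.
Equivalents of H⁺ required: 95,040 ÷ 50 g/eq = 1901 eq = 1901 mol HCl.
Mass of HCl: 1901 × 36.5 = 69,380 g.
Mass of 30.3% solution: 69,380 / 0.303 = 229,000 g.
Volume: 229,000 g ÷ 1.15 g/mL = 199,100 mL.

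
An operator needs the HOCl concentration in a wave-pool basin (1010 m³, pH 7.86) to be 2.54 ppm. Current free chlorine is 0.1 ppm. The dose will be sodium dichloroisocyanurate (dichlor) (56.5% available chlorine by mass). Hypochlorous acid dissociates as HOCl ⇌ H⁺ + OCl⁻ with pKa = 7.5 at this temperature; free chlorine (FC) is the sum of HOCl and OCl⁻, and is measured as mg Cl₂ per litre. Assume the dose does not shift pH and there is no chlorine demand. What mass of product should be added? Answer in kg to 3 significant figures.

14.8 kg

Volume: 1010 m³ = 1,010,000 L.
[OCl⁻]/[HOCl] = 10^(pH − pKa) = 10^(7.86 − 7.5) = 2.291; fraction as HOCl = 1/(1 + 2.291) = 0.3039.
Free chlorine required for 2.54 ppm HOCl: 2.54 / 0.3039 = 8.359 ppm.
FC to add: 8.359 − 0.1 = 8.259 mg/L as Cl₂.
Cl₂ equivalent: 8.259 mg/L × 1,010,000 L = 8341 g.
Product at 56.5% available Cl: 8341 / 0.565 = 14,760 g.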